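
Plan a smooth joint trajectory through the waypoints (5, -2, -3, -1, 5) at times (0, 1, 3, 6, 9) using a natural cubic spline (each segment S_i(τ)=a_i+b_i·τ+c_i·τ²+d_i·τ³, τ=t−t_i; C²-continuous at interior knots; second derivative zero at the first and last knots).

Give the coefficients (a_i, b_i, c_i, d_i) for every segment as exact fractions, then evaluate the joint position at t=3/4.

  seg 0: a=5 b=-10055/1236 c=0 d=1403/1236
  seg 1: a=-2 b=-2923/618 c=1403/412 d=-1595/2472
  seg 2: a=-3 b=355/309 c=-48/103 d=283/2781
  seg 3: a=-1 b=340/309 c=139/309 d=-139/2781
S(3/4) = -16413/26368

Δ: Δ0=-7, Δ1=-1/2, Δ2=2/3, Δ3=2
row 1: diag=6, rhs=39; c'=1/3, d'=13/2
row 2: denom=10−2·1/3=28/3; d'=(7−2·13/2)/(28/3)=-9/14
row 3: denom=12−3·9/28=309/28; d'=(8−3·-9/14)/(309/28)=278/309
back: M3=278/309
back: M2=-9/14−9/28·278/309=-96/103
back: M1=13/2−1/3·-96/103=1403/206
M: M0=0, M1=1403/206, M2=-96/103, M3=278/309, M4=0
seg 0: a=5, c=M0/2=0, d=(M1−M0)/(6·1)=1403/1236, b=Δ0−h0·(2M0+M1)/6=-10055/1236
seg 1: a=-2, c=M1/2=1403/412, d=(M2−M1)/(6·2)=-1595/2472, b=Δ1−h1·(2M1+M2)/6=-2923/618
seg 2: a=-3, c=M2/2=-48/103, d=(M3−M2)/(6·3)=283/2781, b=Δ2−h2·(2M2+M3)/6=355/309
seg 3: a=-1, c=M3/2=139/309, d=(M4−M3)/(6·3)=-139/2781, b=Δ3−h3·(2M3+M4)/6=340/309
t_q=3/4 → seg 0, τ=3/4; S=5+-10055/1236·τ+0·τ²+1403/1236·τ³=-16413/26368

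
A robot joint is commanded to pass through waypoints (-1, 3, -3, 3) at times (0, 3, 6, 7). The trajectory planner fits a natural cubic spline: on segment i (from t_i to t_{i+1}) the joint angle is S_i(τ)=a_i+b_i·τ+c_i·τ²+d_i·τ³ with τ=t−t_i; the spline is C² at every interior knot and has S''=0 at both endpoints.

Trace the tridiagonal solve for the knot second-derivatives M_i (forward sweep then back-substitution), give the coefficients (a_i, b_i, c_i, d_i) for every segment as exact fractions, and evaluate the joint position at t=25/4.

Δ: Δ0=4/3, Δ1=-2, Δ2=6
row 1: diag=12, rhs=-20; c'=1/4, d'=-5/3
row 2: denom=8−3·1/4=29/4; d'=(48−3·-5/3)/(29/4)=212/29
back: M2=212/29
back: M1=-5/3−1/4·212/29=-304/87
M: M0=0, M1=-304/87, M2=212/29, M3=0
seg 0: a=-1, c=M0/2=0, d=(M1−M0)/(6·3)=-152/783, b=Δ0−h0·(2M0+M1)/6=268/87
seg 1: a=3, c=M1/2=-152/87, d=(M2−M1)/(6·3)=470/783, b=Δ1−h1·(2M1+M2)/6=-188/87
seg 2: a=-3, c=M2/2=106/29, d=(M3−M2)/(6·1)=-106/87, b=Δ2−h2·(2M2+M3)/6=310/87
t_q=25/4 → seg 2, τ=1/4; S=-3+310/87·τ+106/29·τ²+-106/87·τ³=-1763/928

  seg 0: a=-1 b=268/87 c=0 d=-152/783
  seg 1: a=3 b=-188/87 c=-152/87 d=470/783
  seg 2: a=-3 b=310/87 c=106/29 d=-106/87
S(25/4) = -1763/928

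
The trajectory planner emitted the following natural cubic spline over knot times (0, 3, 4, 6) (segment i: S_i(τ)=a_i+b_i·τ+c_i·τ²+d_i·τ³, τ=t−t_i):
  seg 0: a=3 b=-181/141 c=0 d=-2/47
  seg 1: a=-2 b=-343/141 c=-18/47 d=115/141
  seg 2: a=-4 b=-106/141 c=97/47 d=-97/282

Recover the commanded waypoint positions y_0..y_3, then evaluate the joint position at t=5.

y_0=3 y_1=-2 y_2=-4 y_3=0
S(5) = -285/94

y_0 = S_0(0) = a_0 = 3
y_1 = S_1(0) = a_1 = -2
y_2 = S_2(0) = a_2 = -4
y_3 = S_2(2) = 0
t_q=5 is in segment 2 (τ=1); S_2(τ)=-285/94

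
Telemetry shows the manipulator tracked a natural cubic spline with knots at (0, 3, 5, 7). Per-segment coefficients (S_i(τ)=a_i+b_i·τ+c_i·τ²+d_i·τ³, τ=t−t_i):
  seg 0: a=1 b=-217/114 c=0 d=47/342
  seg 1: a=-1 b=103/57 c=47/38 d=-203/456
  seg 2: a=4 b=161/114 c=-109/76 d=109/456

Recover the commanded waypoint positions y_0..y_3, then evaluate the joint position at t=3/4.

y_0 = S_0(0) = a_0 = 1
y_1 = S_1(0) = a_1 = -1
y_2 = S_2(0) = a_2 = 4
y_3 = S_2(2) = 3
t_q=3/4 is in segment 0 (τ=3/4); S_0(τ)=-899/2432

y_0=1 y_1=-1 y_2=4 y_3=3
S(3/4) = -899/2432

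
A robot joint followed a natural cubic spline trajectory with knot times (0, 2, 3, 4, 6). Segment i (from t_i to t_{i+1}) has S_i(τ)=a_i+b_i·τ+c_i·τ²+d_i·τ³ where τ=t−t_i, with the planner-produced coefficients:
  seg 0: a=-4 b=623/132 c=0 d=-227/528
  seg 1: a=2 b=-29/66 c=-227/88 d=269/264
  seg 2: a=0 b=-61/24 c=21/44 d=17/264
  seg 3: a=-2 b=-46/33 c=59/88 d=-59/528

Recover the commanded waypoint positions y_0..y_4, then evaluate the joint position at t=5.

y_0=-4 y_1=2 y_2=0 y_3=-2 y_4=-3
S(5) = -499/176

y_0 = S_0(0) = a_0 = -4
y_1 = S_1(0) = a_1 = 2
y_2 = S_2(0) = a_2 = 0
y_3 = S_3(0) = a_3 = -2
y_4 = S_3(2) = -3
t_q=5 is in segment 3 (τ=1); S_3(τ)=-499/176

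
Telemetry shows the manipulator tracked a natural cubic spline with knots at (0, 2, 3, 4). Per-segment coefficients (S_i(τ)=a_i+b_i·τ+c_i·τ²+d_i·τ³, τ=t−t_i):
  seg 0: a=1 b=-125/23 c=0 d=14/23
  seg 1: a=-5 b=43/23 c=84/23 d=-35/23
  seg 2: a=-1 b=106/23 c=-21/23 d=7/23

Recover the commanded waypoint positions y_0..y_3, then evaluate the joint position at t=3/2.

y_0 = S_0(0) = a_0 = 1
y_1 = S_1(0) = a_1 = -5
y_2 = S_2(0) = a_2 = -1
y_3 = S_2(1) = 3
t_q=3/2 is in segment 0 (τ=3/2); S_0(τ)=-469/92

y_0=1 y_1=-5 y_2=-1 y_3=3
S(3/2) = -469/92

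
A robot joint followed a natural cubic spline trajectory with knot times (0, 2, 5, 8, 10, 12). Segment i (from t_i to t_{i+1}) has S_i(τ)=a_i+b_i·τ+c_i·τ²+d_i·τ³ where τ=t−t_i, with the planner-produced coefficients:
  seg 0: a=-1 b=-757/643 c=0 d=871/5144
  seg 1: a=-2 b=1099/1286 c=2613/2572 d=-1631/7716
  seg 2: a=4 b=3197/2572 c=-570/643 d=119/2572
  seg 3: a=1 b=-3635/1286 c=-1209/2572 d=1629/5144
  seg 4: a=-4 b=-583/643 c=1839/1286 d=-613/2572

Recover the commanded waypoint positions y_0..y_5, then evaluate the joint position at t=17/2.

y_0 = S_0(0) = a_0 = -1
y_1 = S_1(0) = a_1 = -2
y_2 = S_2(0) = a_2 = 4
y_3 = S_3(0) = a_3 = 1
y_4 = S_4(0) = a_4 = -4
y_5 = S_4(2) = -2
t_q=17/2 is in segment 3 (τ=1/2); S_3(τ)=-20215/41152

y_0=-1 y_1=-2 y_2=4 y_3=1 y_4=-4 y_5=-2
S(17/2) = -20215/41152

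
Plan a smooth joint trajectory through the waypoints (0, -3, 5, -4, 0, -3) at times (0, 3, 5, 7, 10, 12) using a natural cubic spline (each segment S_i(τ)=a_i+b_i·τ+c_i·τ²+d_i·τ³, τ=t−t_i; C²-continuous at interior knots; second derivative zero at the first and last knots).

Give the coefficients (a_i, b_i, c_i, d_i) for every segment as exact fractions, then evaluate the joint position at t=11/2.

  seg 0: a=0 b=-22279/6516 c=0 d=15763/58644
  seg 1: a=-3 b=12505/3258 c=15763/6516 d=-3809/3258
  seg 2: a=5 b=-559/1086 c=-29945/6516 d=16961/13032
  seg 3: a=-4 b=-5342/1629 c=10469/3258 d=-16379/29322
  seg 4: a=0 b=2993/3258 c=-985/543 d=985/3258
S(11/2) = 130543/34752

Δ: Δ0=-1, Δ1=4, Δ2=-9/2, Δ3=4/3, Δ4=-3/2
row 1: diag=10, rhs=30; c'=1/5, d'=3
row 2: denom=8−2·1/5=38/5; d'=(-51−2·3)/(38/5)=-15/2
row 3: denom=10−2·5/19=180/19; d'=(35−2·-15/2)/(180/19)=95/18
row 4: denom=10−3·19/60=181/20; d'=(-17−3·95/18)/(181/20)=-1970/543
back: M4=-1970/543
back: M3=95/18−19/60·-1970/543=10469/1629
back: M2=-15/2−5/19·10469/1629=-29945/3258
back: M1=3−1/5·-29945/3258=15763/3258
M: M0=0, M1=15763/3258, M2=-29945/3258, M3=10469/1629, M4=-1970/543, M5=0
seg 0: a=0, c=M0/2=0, d=(M1−M0)/(6·3)=15763/58644, b=Δ0−h0·(2M0+M1)/6=-22279/6516
seg 1: a=-3, c=M1/2=15763/6516, d=(M2−M1)/(6·2)=-3809/3258, b=Δ1−h1·(2M1+M2)/6=12505/3258
seg 2: a=5, c=M2/2=-29945/6516, d=(M3−M2)/(6·2)=16961/13032, b=Δ2−h2·(2M2+M3)/6=-559/1086
seg 3: a=-4, c=M3/2=10469/3258, d=(M4−M3)/(6·3)=-16379/29322, b=Δ3−h3·(2M3+M4)/6=-5342/1629
seg 4: a=0, c=M4/2=-985/543, d=(M5−M4)/(6·2)=985/3258, b=Δ4−h4·(2M4+M5)/6=2993/3258
t_q=11/2 → seg 2, τ=1/2; S=5+-559/1086·τ+-29945/6516·τ²+16961/13032·τ³=130543/34752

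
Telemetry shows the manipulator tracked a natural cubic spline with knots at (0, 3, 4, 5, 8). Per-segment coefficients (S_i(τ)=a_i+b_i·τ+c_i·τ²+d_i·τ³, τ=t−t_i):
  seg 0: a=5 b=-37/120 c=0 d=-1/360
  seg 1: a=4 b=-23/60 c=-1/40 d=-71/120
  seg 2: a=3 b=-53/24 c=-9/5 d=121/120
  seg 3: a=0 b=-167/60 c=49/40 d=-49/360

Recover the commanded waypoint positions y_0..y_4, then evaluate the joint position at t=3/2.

y_0=5 y_1=4 y_2=3 y_3=0 y_4=-1
S(3/2) = 1449/320

y_0 = S_0(0) = a_0 = 5
y_1 = S_1(0) = a_1 = 4
y_2 = S_2(0) = a_2 = 3
y_3 = S_3(0) = a_3 = 0
y_4 = S_3(3) = -1
t_q=3/2 is in segment 0 (τ=3/2); S_0(τ)=1449/320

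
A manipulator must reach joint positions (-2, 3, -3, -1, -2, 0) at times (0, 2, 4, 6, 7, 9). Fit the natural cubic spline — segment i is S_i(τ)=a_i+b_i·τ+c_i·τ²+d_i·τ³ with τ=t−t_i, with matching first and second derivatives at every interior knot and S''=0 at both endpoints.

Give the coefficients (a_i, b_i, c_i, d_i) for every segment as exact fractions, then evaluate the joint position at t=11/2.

Δ: Δ0=5/2, Δ1=-3, Δ2=1, Δ3=-1, Δ4=1
row 1: diag=8, rhs=-33; c'=1/4, d'=-33/8
row 2: denom=8−2·1/4=15/2; d'=(24−2·-33/8)/(15/2)=43/10
row 3: denom=6−2·4/15=82/15; d'=(-12−2·43/10)/(82/15)=-309/82
row 4: denom=6−1·15/82=477/82; d'=(12−1·-309/82)/(477/82)=431/159
back: M4=431/159
back: M3=-309/82−15/82·431/159=-226/53
back: M2=43/10−4/15·-226/53=1729/318
back: M1=-33/8−1/4·1729/318=-872/159
M: M0=0, M1=-872/159, M2=1729/318, M3=-226/53, M4=431/159, M5=0
seg 0: a=-2, c=M0/2=0, d=(M1−M0)/(6·2)=-218/477, b=Δ0−h0·(2M0+M1)/6=4129/954
seg 1: a=3, c=M1/2=-436/159, d=(M2−M1)/(6·2)=3473/3816, b=Δ1−h1·(2M1+M2)/6=-1103/954
seg 2: a=-3, c=M2/2=1729/636, d=(M3−M2)/(6·2)=-3085/3816, b=Δ2−h2·(2M2+M3)/6=-574/477
seg 3: a=-1, c=M3/2=-113/53, d=(M4−M3)/(6·1)=1109/954, b=Δ3−h3·(2M3+M4)/6=-29/954
seg 4: a=-2, c=M4/2=431/318, d=(M5−M4)/(6·2)=-431/1908, b=Δ4−h4·(2M4+M5)/6=-385/477
t_q=11/2 → seg 2, τ=3/2; S=-3+-574/477·τ+1729/636·τ²+-3085/3816·τ³=-14417/10176

  seg 0: a=-2 b=4129/954 c=0 d=-218/477
  seg 1: a=3 b=-1103/954 c=-436/159 d=3473/3816
  seg 2: a=-3 b=-574/477 c=1729/636 d=-3085/3816
  seg 3: a=-1 b=-29/954 c=-113/53 d=1109/954
  seg 4: a=-2 b=-385/477 c=431/318 d=-431/1908
S(11/2) = -14417/10176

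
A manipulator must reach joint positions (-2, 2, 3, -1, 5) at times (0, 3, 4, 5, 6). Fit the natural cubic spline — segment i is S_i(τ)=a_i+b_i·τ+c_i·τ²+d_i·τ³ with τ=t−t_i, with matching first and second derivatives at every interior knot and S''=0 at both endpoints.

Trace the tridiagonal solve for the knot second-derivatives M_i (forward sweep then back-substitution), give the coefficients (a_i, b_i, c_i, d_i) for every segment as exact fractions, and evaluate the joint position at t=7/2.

Δ: Δ0=4/3, Δ1=1, Δ2=-4, Δ3=6
row 1: diag=8, rhs=-2; c'=1/8, d'=-1/4
row 2: denom=4−1·1/8=31/8; d'=(-30−1·-1/4)/(31/8)=-238/31
row 3: denom=4−1·8/31=116/31; d'=(60−1·-238/31)/(116/31)=1049/58
back: M3=1049/58
back: M2=-238/31−8/31·1049/58=-358/29
back: M1=-1/4−1/8·-358/29=75/58
M: M0=0, M1=75/58, M2=-358/29, M3=1049/58, M4=0
seg 0: a=-2, c=M0/2=0, d=(M1−M0)/(6·3)=25/348, b=Δ0−h0·(2M0+M1)/6=239/348
seg 1: a=2, c=M1/2=75/116, d=(M2−M1)/(6·1)=-791/348, b=Δ1−h1·(2M1+M2)/6=457/174
seg 2: a=3, c=M2/2=-179/29, d=(M3−M2)/(6·1)=1765/348, b=Δ2−h2·(2M2+M3)/6=-1009/348
seg 3: a=-1, c=M3/2=1049/116, d=(M4−M3)/(6·1)=-1049/348, b=Δ3−h3·(2M3+M4)/6=-5/174
t_q=7/2 → seg 1, τ=1/2; S=2+457/174·τ+75/116·τ²+-791/348·τ³=2961/928

  seg 0: a=-2 b=239/348 c=0 d=25/348
  seg 1: a=2 b=457/174 c=75/116 d=-791/348
  seg 2: a=3 b=-1009/348 c=-179/29 d=1765/348
  seg 3: a=-1 b=-5/174 c=1049/116 d=-1049/348
S(7/2) = 2961/928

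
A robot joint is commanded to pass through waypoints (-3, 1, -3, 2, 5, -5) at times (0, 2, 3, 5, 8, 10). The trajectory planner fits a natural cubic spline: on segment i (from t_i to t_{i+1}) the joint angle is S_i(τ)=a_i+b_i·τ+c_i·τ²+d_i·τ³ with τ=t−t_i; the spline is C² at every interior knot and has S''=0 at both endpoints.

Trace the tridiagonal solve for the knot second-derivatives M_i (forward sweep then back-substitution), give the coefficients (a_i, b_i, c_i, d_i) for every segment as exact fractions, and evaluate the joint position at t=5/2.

  seg 0: a=-3 b=13133/2945 c=0 d=-7243/11780
  seg 1: a=1 b=-8596/2945 c=-21729/5890 d=15361/5890
  seg 2: a=-3 b=-14567/5890 c=12177/2945 d=-2427/2945
  seg 3: a=2 b=24601/5890 c=-477/589 d=-489/5890
  seg 4: a=5 b=-8611/2945 c=-9171/5890 d=3057/11780
S(5/2) = -9949/9424

Δ: Δ0=2, Δ1=-4, Δ2=5/2, Δ3=1, Δ4=-5
row 1: diag=6, rhs=-36; c'=1/6, d'=-6
row 2: denom=6−1·1/6=35/6; d'=(39−1·-6)/(35/6)=54/7
row 3: denom=10−2·12/35=326/35; d'=(-9−2·54/7)/(326/35)=-855/326
row 4: denom=10−3·105/326=2945/326; d'=(-36−3·-855/326)/(2945/326)=-9171/2945
back: M4=-9171/2945
back: M3=-855/326−105/326·-9171/2945=-954/589
back: M2=54/7−12/35·-954/589=24354/2945
back: M1=-6−1/6·24354/2945=-21729/2945
M: M0=0, M1=-21729/2945, M2=24354/2945, M3=-954/589, M4=-9171/2945, M5=0
seg 0: a=-3, c=M0/2=0, d=(M1−M0)/(6·2)=-7243/11780, b=Δ0−h0·(2M0+M1)/6=13133/2945
seg 1: a=1, c=M1/2=-21729/5890, d=(M2−M1)/(6·1)=15361/5890, b=Δ1−h1·(2M1+M2)/6=-8596/2945
seg 2: a=-3, c=M2/2=12177/2945, d=(M3−M2)/(6·2)=-2427/2945, b=Δ2−h2·(2M2+M3)/6=-14567/5890
seg 3: a=2, c=M3/2=-477/589, d=(M4−M3)/(6·3)=-489/5890, b=Δ3−h3·(2M3+M4)/6=24601/5890
seg 4: a=5, c=M4/2=-9171/5890, d=(M5−M4)/(6·2)=3057/11780, b=Δ4−h4·(2M4+M5)/6=-8611/2945
t_q=5/2 → seg 1, τ=1/2; S=1+-8596/2945·τ+-21729/5890·τ²+15361/5890·τ³=-9949/9424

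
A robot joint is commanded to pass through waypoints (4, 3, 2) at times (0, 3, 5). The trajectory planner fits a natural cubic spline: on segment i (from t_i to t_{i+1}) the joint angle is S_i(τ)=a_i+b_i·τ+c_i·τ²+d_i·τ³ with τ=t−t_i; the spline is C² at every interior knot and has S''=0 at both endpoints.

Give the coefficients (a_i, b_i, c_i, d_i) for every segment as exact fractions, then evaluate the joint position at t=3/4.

  seg 0: a=4 b=-17/60 c=0 d=-1/180
  seg 1: a=3 b=-13/30 c=-1/20 d=1/120
S(3/4) = 969/256

Δ: Δ0=-1/3, Δ1=-1/2
row 1: diag=10, rhs=-1; c'=1/5, d'=-1/10
back: M1=-1/10
M: M0=0, M1=-1/10, M2=0
seg 0: a=4, c=M0/2=0, d=(M1−M0)/(6·3)=-1/180, b=Δ0−h0·(2M0+M1)/6=-17/60
seg 1: a=3, c=M1/2=-1/20, d=(M2−M1)/(6·2)=1/120, b=Δ1−h1·(2M1+M2)/6=-13/30
t_q=3/4 → seg 0, τ=3/4; S=4+-17/60·τ+0·τ²+-1/180·τ³=969/256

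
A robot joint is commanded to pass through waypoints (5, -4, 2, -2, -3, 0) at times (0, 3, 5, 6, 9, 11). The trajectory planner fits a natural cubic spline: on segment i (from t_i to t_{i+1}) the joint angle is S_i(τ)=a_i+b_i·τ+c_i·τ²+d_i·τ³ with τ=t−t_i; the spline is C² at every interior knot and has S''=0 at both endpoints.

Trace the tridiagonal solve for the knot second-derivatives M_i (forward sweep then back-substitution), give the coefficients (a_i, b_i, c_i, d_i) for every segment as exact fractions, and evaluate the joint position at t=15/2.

Δ: Δ0=-3, Δ1=3, Δ2=-4, Δ3=-1/3, Δ4=3/2
row 1: diag=10, rhs=36; c'=1/5, d'=18/5
row 2: denom=6−2·1/5=28/5; d'=(-42−2·18/5)/(28/5)=-123/14
row 3: denom=8−1·5/28=219/28; d'=(22−1·-123/14)/(219/28)=862/219
row 4: denom=10−3·28/73=646/73; d'=(11−3·862/219)/(646/73)=-59/646
back: M4=-59/646
back: M3=862/219−28/73·-59/646=3848/969
back: M2=-123/14−5/28·3848/969=-18401/1938
back: M1=18/5−1/5·-18401/1938=10657/1938
M: M0=0, M1=10657/1938, M2=-18401/1938, M3=3848/969, M4=-59/646, M5=0
seg 0: a=5, c=M0/2=0, d=(M1−M0)/(6·3)=10657/34884, b=Δ0−h0·(2M0+M1)/6=-22285/3876
seg 1: a=-4, c=M1/2=10657/3876, d=(M2−M1)/(6·2)=-4843/3876, b=Δ1−h1·(2M1+M2)/6=4843/1938
seg 2: a=2, c=M2/2=-18401/3876, d=(M3−M2)/(6·1)=8699/3876, b=Δ2−h2·(2M2+M3)/6=-967/646
seg 3: a=-2, c=M3/2=1924/969, d=(M4−M3)/(6·3)=-7873/34884, b=Δ3−h3·(2M3+M4)/6=-971/228
seg 4: a=-3, c=M4/2=-59/1292, d=(M5−M4)/(6·2)=59/7752, b=Δ4−h4·(2M4+M5)/6=3025/1938
t_q=15/2 → seg 3, τ=3/2; S=-2+-971/228·τ+1924/969·τ²+-7873/34884·τ³=-48397/10336

  seg 0: a=5 b=-22285/3876 c=0 d=10657/34884
  seg 1: a=-4 b=4843/1938 c=10657/3876 d=-4843/3876
  seg 2: a=2 b=-967/646 c=-18401/3876 d=8699/3876
  seg 3: a=-2 b=-971/228 c=1924/969 d=-7873/34884
  seg 4: a=-3 b=3025/1938 c=-59/1292 d=59/7752
S(15/2) = -48397/10336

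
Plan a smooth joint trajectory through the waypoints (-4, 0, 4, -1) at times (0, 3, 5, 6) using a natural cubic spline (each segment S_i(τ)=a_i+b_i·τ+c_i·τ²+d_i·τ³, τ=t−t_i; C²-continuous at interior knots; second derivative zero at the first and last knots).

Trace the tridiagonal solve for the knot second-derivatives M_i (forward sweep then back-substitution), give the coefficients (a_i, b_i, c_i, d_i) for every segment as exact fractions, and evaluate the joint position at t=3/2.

  seg 0: a=-4 b=31/84 c=0 d=3/28
  seg 1: a=0 b=137/42 c=27/28 d=-67/84
  seg 2: a=4 b=-103/42 c=-107/28 d=107/84
S(3/2) = -691/224

Δ: Δ0=4/3, Δ1=2, Δ2=-5
row 1: diag=10, rhs=4; c'=1/5, d'=2/5
row 2: denom=6−2·1/5=28/5; d'=(-42−2·2/5)/(28/5)=-107/14
back: M2=-107/14
back: M1=2/5−1/5·-107/14=27/14
M: M0=0, M1=27/14, M2=-107/14, M3=0
seg 0: a=-4, c=M0/2=0, d=(M1−M0)/(6·3)=3/28, b=Δ0−h0·(2M0+M1)/6=31/84
seg 1: a=0, c=M1/2=27/28, d=(M2−M1)/(6·2)=-67/84, b=Δ1−h1·(2M1+M2)/6=137/42
seg 2: a=4, c=M2/2=-107/28, d=(M3−M2)/(6·1)=107/84, b=Δ2−h2·(2M2+M3)/6=-103/42
t_q=3/2 → seg 0, τ=3/2; S=-4+31/84·τ+0·τ²+3/28·τ³=-691/224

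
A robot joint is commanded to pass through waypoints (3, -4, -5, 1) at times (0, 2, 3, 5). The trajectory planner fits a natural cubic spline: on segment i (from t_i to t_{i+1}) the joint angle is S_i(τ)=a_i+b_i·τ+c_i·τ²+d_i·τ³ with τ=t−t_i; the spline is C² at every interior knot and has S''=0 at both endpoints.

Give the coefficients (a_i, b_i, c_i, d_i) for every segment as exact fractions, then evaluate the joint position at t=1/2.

Δ: Δ0=-7/2, Δ1=-1, Δ2=3
row 1: diag=6, rhs=15; c'=1/6, d'=5/2
row 2: denom=6−1·1/6=35/6; d'=(24−1·5/2)/(35/6)=129/35
back: M2=129/35
back: M1=5/2−1/6·129/35=66/35
M: M0=0, M1=66/35, M2=129/35, M3=0
seg 0: a=3, c=M0/2=0, d=(M1−M0)/(6·2)=11/70, b=Δ0−h0·(2M0+M1)/6=-289/70
seg 1: a=-4, c=M1/2=33/35, d=(M2−M1)/(6·1)=3/10, b=Δ1−h1·(2M1+M2)/6=-157/70
seg 2: a=-5, c=M2/2=129/70, d=(M3−M2)/(6·2)=-43/140, b=Δ2−h2·(2M2+M3)/6=19/35
t_q=1/2 → seg 0, τ=1/2; S=3+-289/70·τ+0·τ²+11/70·τ³=107/112

  seg 0: a=3 b=-289/70 c=0 d=11/70
  seg 1: a=-4 b=-157/70 c=33/35 d=3/10
  seg 2: a=-5 b=19/35 c=129/70 d=-43/140
S(1/2) = 107/112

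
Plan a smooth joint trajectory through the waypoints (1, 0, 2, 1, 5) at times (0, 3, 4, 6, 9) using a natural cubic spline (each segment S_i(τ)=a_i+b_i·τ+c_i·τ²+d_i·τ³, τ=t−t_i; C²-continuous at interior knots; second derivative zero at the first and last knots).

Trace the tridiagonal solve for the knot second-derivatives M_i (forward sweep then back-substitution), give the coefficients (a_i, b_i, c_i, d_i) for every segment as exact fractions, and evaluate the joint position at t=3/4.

  seg 0: a=1 b=-104/73 c=0 d=239/1971
  seg 1: a=0 b=135/73 c=239/219 d=-206/219
  seg 2: a=2 b=265/219 c=-379/219 d=767/1752
  seg 3: a=1 b=-67/146 c=785/876 d=-785/7884
S(3/4) = -81/4672

Δ: Δ0=-1/3, Δ1=2, Δ2=-1/2, Δ3=4/3
row 1: diag=8, rhs=14; c'=1/8, d'=7/4
row 2: denom=6−1·1/8=47/8; d'=(-15−1·7/4)/(47/8)=-134/47
row 3: denom=10−2·16/47=438/47; d'=(11−2·-134/47)/(438/47)=785/438
back: M3=785/438
back: M2=-134/47−16/47·785/438=-758/219
back: M1=7/4−1/8·-758/219=478/219
M: M0=0, M1=478/219, M2=-758/219, M3=785/438, M4=0
seg 0: a=1, c=M0/2=0, d=(M1−M0)/(6·3)=239/1971, b=Δ0−h0·(2M0+M1)/6=-104/73
seg 1: a=0, c=M1/2=239/219, d=(M2−M1)/(6·1)=-206/219, b=Δ1−h1·(2M1+M2)/6=135/73
seg 2: a=2, c=M2/2=-379/219, d=(M3−M2)/(6·2)=767/1752, b=Δ2−h2·(2M2+M3)/6=265/219
seg 3: a=1, c=M3/2=785/876, d=(M4−M3)/(6·3)=-785/7884, b=Δ3−h3·(2M3+M4)/6=-67/146
t_q=3/4 → seg 0, τ=3/4; S=1+-104/73·τ+0·τ²+239/1971·τ³=-81/4672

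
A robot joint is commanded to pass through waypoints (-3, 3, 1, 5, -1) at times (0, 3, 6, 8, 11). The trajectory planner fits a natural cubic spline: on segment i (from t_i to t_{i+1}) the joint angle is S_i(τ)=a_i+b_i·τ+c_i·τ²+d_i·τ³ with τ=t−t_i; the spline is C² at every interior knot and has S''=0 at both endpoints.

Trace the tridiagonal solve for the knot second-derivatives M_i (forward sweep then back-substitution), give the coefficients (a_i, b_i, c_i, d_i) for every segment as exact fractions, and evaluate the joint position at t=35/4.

Δ: Δ0=2, Δ1=-2/3, Δ2=2, Δ3=-2
row 1: diag=12, rhs=-16; c'=1/4, d'=-4/3
row 2: denom=10−3·1/4=37/4; d'=(16−3·-4/3)/(37/4)=80/37
row 3: denom=10−2·8/37=354/37; d'=(-24−2·80/37)/(354/37)=-524/177
back: M3=-524/177
back: M2=80/37−8/37·-524/177=496/177
back: M1=-4/3−1/4·496/177=-120/59
M: M0=0, M1=-120/59, M2=496/177, M3=-524/177, M4=0
seg 0: a=-3, c=M0/2=0, d=(M1−M0)/(6·3)=-20/177, b=Δ0−h0·(2M0+M1)/6=178/59
seg 1: a=3, c=M1/2=-60/59, d=(M2−M1)/(6·3)=428/1593, b=Δ1−h1·(2M1+M2)/6=-2/59
seg 2: a=1, c=M2/2=248/177, d=(M3−M2)/(6·2)=-85/177, b=Δ2−h2·(2M2+M3)/6=66/59
seg 3: a=5, c=M3/2=-262/177, d=(M4−M3)/(6·3)=262/1593, b=Δ3−h3·(2M3+M4)/6=170/177
t_q=35/4 → seg 3, τ=3/4; S=5+170/177·τ+-262/177·τ²+262/1593·τ³=9359/1888

  seg 0: a=-3 b=178/59 c=0 d=-20/177
  seg 1: a=3 b=-2/59 c=-60/59 d=428/1593
  seg 2: a=1 b=66/59 c=248/177 d=-85/177
  seg 3: a=5 b=170/177 c=-262/177 d=262/1593
S(35/4) = 9359/1888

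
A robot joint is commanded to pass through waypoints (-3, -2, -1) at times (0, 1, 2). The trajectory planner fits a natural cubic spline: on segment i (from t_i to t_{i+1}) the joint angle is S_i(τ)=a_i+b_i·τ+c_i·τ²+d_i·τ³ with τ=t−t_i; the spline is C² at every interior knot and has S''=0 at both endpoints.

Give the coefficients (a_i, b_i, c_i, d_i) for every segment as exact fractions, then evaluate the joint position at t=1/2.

Δ: Δ0=1, Δ1=1
row 1: diag=4, rhs=0; c'=1/4, d'=0
back: M1=0
M: M0=0, M1=0, M2=0
seg 0: a=-3, c=M0/2=0, d=(M1−M0)/(6·1)=0, b=Δ0−h0·(2M0+M1)/6=1
seg 1: a=-2, c=M1/2=0, d=(M2−M1)/(6·1)=0, b=Δ1−h1·(2M1+M2)/6=1
t_q=1/2 → seg 0, τ=1/2; S=-3+1·τ+0·τ²+0·τ³=-5/2

  seg 0: a=-3 b=1 c=0 d=0
  seg 1: a=-2 b=1 c=0 d=0
S(1/2) = -5/2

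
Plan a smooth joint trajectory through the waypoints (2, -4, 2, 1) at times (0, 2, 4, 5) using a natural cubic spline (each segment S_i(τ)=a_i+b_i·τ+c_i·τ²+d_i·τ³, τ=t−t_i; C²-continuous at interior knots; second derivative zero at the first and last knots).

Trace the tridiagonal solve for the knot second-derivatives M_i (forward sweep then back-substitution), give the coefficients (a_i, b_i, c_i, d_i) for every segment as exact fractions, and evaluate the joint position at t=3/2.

Δ: Δ0=-3, Δ1=3, Δ2=-1
row 1: diag=8, rhs=36; c'=1/4, d'=9/2
row 2: denom=6−2·1/4=11/2; d'=(-24−2·9/2)/(11/2)=-6
back: M2=-6
back: M1=9/2−1/4·-6=6
M: M0=0, M1=6, M2=-6, M3=0
seg 0: a=2, c=M0/2=0, d=(M1−M0)/(6·2)=1/2, b=Δ0−h0·(2M0+M1)/6=-5
seg 1: a=-4, c=M1/2=3, d=(M2−M1)/(6·2)=-1, b=Δ1−h1·(2M1+M2)/6=1
seg 2: a=2, c=M2/2=-3, d=(M3−M2)/(6·1)=1, b=Δ2−h2·(2M2+M3)/6=1
t_q=3/2 → seg 0, τ=3/2; S=2+-5·τ+0·τ²+1/2·τ³=-61/16

  seg 0: a=2 b=-5 c=0 d=1/2
  seg 1: a=-4 b=1 c=3 d=-1
  seg 2: a=2 b=1 c=-3 d=1
S(3/2) = -61/16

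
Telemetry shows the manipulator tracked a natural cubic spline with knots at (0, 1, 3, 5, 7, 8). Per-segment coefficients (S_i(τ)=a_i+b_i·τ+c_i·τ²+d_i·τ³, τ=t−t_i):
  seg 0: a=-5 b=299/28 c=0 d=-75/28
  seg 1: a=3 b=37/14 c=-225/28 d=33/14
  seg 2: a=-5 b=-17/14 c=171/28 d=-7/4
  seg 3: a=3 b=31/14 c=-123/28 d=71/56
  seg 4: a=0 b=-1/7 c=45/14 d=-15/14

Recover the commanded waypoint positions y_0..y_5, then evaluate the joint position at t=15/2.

y_0=-5 y_1=3 y_2=-5 y_3=3 y_4=0 y_5=2
S(15/2) = 67/112

y_0 = S_0(0) = a_0 = -5
y_1 = S_1(0) = a_1 = 3
y_2 = S_2(0) = a_2 = -5
y_3 = S_3(0) = a_3 = 3
y_4 = S_4(0) = a_4 = 0
y_5 = S_4(1) = 2
t_q=15/2 is in segment 4 (τ=1/2); S_4(τ)=67/112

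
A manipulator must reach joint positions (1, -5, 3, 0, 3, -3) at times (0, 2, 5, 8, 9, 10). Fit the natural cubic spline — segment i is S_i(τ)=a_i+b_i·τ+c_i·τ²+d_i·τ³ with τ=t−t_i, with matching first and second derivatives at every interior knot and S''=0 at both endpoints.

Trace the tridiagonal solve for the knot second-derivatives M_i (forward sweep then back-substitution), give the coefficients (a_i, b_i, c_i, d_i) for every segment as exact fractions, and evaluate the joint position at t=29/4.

  seg 0: a=1 b=-1091/237 c=0 d=95/237
  seg 1: a=-5 b=49/237 c=190/79 d=-1127/2133
  seg 2: a=3 b=88/237 c=-557/237 d=1346/2133
  seg 3: a=0 b=784/237 c=263/79 d=-862/237
  seg 4: a=3 b=-224/237 c=-599/79 d=599/237
S(29/4) = -2211/2528

Δ: Δ0=-3, Δ1=8/3, Δ2=-1, Δ3=3, Δ4=-6
row 1: diag=10, rhs=34; c'=3/10, d'=17/5
row 2: denom=12−3·3/10=111/10; d'=(-22−3·17/5)/(111/10)=-322/111
row 3: denom=8−3·10/37=266/37; d'=(24−3·-322/111)/(266/37)=605/133
row 4: denom=4−1·37/266=1027/266; d'=(-54−1·605/133)/(1027/266)=-1198/79
back: M4=-1198/79
back: M3=605/133−37/266·-1198/79=526/79
back: M2=-322/111−10/37·526/79=-1114/237
back: M1=17/5−3/10·-1114/237=380/79
M: M0=0, M1=380/79, M2=-1114/237, M3=526/79, M4=-1198/79, M5=0
seg 0: a=1, c=M0/2=0, d=(M1−M0)/(6·2)=95/237, b=Δ0−h0·(2M0+M1)/6=-1091/237
seg 1: a=-5, c=M1/2=190/79, d=(M2−M1)/(6·3)=-1127/2133, b=Δ1−h1·(2M1+M2)/6=49/237
seg 2: a=3, c=M2/2=-557/237, d=(M3−M2)/(6·3)=1346/2133, b=Δ2−h2·(2M2+M3)/6=88/237
seg 3: a=0, c=M3/2=263/79, d=(M4−M3)/(6·1)=-862/237, b=Δ3−h3·(2M3+M4)/6=784/237
seg 4: a=3, c=M4/2=-599/79, d=(M5−M4)/(6·1)=599/237, b=Δ4−h4·(2M4+M5)/6=-224/237
t_q=29/4 → seg 2, τ=9/4; S=3+88/237·τ+-557/237·τ²+1346/2133·τ³=-2211/2528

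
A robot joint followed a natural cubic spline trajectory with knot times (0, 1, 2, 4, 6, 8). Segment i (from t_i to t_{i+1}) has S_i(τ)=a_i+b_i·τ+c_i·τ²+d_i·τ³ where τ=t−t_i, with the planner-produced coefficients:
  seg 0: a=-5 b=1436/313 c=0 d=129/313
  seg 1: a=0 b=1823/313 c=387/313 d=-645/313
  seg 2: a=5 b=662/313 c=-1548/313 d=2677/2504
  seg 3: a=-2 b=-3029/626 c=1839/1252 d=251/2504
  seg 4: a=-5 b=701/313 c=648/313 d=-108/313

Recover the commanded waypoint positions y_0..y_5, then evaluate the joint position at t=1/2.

y_0 = S_0(0) = a_0 = -5
y_1 = S_1(0) = a_1 = 0
y_2 = S_2(0) = a_2 = 5
y_3 = S_3(0) = a_3 = -2
y_4 = S_4(0) = a_4 = -5
y_5 = S_4(2) = 5
t_q=1/2 is in segment 0 (τ=1/2); S_0(τ)=-6647/2504

y_0=-5 y_1=0 y_2=5 y_3=-2 y_4=-5 y_5=5
S(1/2) = -6647/2504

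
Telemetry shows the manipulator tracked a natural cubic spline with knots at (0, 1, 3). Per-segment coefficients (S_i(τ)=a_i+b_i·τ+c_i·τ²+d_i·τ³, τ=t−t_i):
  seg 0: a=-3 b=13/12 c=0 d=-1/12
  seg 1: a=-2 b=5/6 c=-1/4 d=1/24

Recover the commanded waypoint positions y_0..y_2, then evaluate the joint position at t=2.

y_0 = S_0(0) = a_0 = -3
y_1 = S_1(0) = a_1 = -2
y_2 = S_1(2) = -1
t_q=2 is in segment 1 (τ=1); S_1(τ)=-11/8

y_0=-3 y_1=-2 y_2=-1
S(2) = -11/8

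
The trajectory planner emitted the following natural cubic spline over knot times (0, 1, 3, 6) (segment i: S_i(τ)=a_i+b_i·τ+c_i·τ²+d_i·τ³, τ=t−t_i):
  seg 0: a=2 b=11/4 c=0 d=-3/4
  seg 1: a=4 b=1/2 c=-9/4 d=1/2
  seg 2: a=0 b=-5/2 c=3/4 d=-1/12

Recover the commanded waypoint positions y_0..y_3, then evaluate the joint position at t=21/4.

y_0=2 y_1=4 y_2=0 y_3=-3
S(21/4) = -711/256

y_0 = S_0(0) = a_0 = 2
y_1 = S_1(0) = a_1 = 4
y_2 = S_2(0) = a_2 = 0
y_3 = S_2(3) = -3
t_q=21/4 is in segment 2 (τ=9/4); S_2(τ)=-711/256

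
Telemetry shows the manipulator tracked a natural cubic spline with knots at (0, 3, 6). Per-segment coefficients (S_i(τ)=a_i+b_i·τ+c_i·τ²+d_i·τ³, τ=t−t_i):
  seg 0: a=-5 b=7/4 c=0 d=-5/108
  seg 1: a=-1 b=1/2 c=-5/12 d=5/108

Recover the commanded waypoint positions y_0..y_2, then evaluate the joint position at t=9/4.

y_0=-5 y_1=-1 y_2=-2
S(9/4) = -407/256

y_0 = S_0(0) = a_0 = -5
y_1 = S_1(0) = a_1 = -1
y_2 = S_1(3) = -2
t_q=9/4 is in segment 0 (τ=9/4); S_0(τ)=-407/256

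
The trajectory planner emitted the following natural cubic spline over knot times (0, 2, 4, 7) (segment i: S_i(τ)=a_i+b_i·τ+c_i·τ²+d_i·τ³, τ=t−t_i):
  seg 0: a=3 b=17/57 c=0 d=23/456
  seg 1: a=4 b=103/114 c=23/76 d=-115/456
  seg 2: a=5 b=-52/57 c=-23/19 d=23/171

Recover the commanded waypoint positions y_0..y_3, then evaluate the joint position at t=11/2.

y_0=3 y_1=4 y_2=5 y_3=-5
S(11/2) = 207/152

y_0 = S_0(0) = a_0 = 3
y_1 = S_1(0) = a_1 = 4
y_2 = S_2(0) = a_2 = 5
y_3 = S_2(3) = -5
t_q=11/2 is in segment 2 (τ=3/2); S_2(τ)=207/152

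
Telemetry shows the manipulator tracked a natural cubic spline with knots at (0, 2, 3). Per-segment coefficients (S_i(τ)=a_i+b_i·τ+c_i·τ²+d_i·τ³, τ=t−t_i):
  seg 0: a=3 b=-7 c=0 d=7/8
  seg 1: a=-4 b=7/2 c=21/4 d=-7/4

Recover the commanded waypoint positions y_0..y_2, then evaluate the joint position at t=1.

y_0 = S_0(0) = a_0 = 3
y_1 = S_1(0) = a_1 = -4
y_2 = S_1(1) = 3
t_q=1 is in segment 0 (τ=1); S_0(τ)=-25/8

y_0=3 y_1=-4 y_2=3
S(1) = -25/8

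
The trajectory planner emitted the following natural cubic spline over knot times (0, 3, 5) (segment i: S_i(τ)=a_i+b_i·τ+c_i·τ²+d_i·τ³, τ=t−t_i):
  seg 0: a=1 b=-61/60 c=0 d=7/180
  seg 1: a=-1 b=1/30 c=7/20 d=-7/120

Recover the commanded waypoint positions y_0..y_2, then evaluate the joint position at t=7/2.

y_0=1 y_1=-1 y_2=0
S(7/2) = -289/320

y_0 = S_0(0) = a_0 = 1
y_1 = S_1(0) = a_1 = -1
y_2 = S_1(2) = 0
t_q=7/2 is in segment 1 (τ=1/2); S_1(τ)=-289/320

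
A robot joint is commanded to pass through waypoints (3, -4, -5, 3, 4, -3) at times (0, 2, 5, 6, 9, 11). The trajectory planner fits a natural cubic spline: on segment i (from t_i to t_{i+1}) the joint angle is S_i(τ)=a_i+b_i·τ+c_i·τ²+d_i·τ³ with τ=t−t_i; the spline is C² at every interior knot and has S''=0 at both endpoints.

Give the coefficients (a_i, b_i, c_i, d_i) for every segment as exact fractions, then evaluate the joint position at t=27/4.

Δ: Δ0=-7/2, Δ1=-1/3, Δ2=8, Δ3=1/3, Δ4=-7/2
row 1: diag=10, rhs=19; c'=3/10, d'=19/10
row 2: denom=8−3·3/10=71/10; d'=(50−3·19/10)/(71/10)=443/71
row 3: denom=8−1·10/71=558/71; d'=(-46−1·443/71)/(558/71)=-3709/558
row 4: denom=10−3·71/186=549/62; d'=(-23−3·-3709/558)/(549/62)=-569/1647
back: M4=-569/1647
back: M3=-3709/558−71/186·-569/1647=-32191/4941
back: M2=443/71−10/71·-32191/4941=35363/4941
back: M1=19/10−3/10·35363/4941=-407/1647
M: M0=0, M1=-407/1647, M2=35363/4941, M3=-32191/4941, M4=-569/1647, M5=0
seg 0: a=3, c=M0/2=0, d=(M1−M0)/(6·2)=-407/19764, b=Δ0−h0·(2M0+M1)/6=-33773/9882
seg 1: a=-4, c=M1/2=-407/3294, d=(M2−M1)/(6·3)=18292/44469, b=Δ1−h1·(2M1+M2)/6=-36215/9882
seg 2: a=-5, c=M2/2=35363/9882, d=(M3−M2)/(6·1)=-139/61, b=Δ2−h2·(2M2+M3)/6=66211/9882
seg 3: a=3, c=M3/2=-32191/9882, d=(M4−M3)/(6·3)=15242/44469, b=Δ3−h3·(2M3+M4)/6=69383/9882
seg 4: a=4, c=M4/2=-569/3294, d=(M5−M4)/(6·2)=569/19764, b=Δ4−h4·(2M4+M5)/6=-32311/9882
t_q=27/4 → seg 3, τ=3/4; S=3+69383/9882·τ+-32191/9882·τ²+15242/44469·τ³=28891/4392

  seg 0: a=3 b=-33773/9882 c=0 d=-407/19764
  seg 1: a=-4 b=-36215/9882 c=-407/3294 d=18292/44469
  seg 2: a=-5 b=66211/9882 c=35363/9882 d=-139/61
  seg 3: a=3 b=69383/9882 c=-32191/9882 d=15242/44469
  seg 4: a=4 b=-32311/9882 c=-569/3294 d=569/19764
S(27/4) = 28891/4392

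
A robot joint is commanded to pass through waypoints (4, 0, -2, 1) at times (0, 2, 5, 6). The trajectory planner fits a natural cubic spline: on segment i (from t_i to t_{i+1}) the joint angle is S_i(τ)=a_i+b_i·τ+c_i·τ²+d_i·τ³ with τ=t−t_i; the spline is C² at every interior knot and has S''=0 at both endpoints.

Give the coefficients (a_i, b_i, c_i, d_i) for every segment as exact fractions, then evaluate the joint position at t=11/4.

  seg 0: a=4 b=-424/213 c=0 d=-1/426
  seg 1: a=0 b=-430/213 c=-1/71 d=11/71
  seg 2: a=-2 b=443/213 c=98/71 d=-98/213
S(11/4) = -6619/4544

Δ: Δ0=-2, Δ1=-2/3, Δ2=3
row 1: diag=10, rhs=8; c'=3/10, d'=4/5
row 2: denom=8−3·3/10=71/10; d'=(22−3·4/5)/(71/10)=196/71
back: M2=196/71
back: M1=4/5−3/10·196/71=-2/71
M: M0=0, M1=-2/71, M2=196/71, M3=0
seg 0: a=4, c=M0/2=0, d=(M1−M0)/(6·2)=-1/426, b=Δ0−h0·(2M0+M1)/6=-424/213
seg 1: a=0, c=M1/2=-1/71, d=(M2−M1)/(6·3)=11/71, b=Δ1−h1·(2M1+M2)/6=-430/213
seg 2: a=-2, c=M2/2=98/71, d=(M3−M2)/(6·1)=-98/213, b=Δ2−h2·(2M2+M3)/6=443/213
t_q=11/4 → seg 1, τ=3/4; S=0+-430/213·τ+-1/71·τ²+11/71·τ³=-6619/4544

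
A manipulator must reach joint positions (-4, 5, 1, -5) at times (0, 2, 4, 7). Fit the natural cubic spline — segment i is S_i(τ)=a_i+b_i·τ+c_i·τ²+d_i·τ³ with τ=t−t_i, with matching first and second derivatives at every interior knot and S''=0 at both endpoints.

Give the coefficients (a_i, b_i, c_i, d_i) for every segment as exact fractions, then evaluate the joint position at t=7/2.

Δ: Δ0=9/2, Δ1=-2, Δ2=-2
row 1: diag=8, rhs=-39; c'=1/4, d'=-39/8
row 2: denom=10−2·1/4=19/2; d'=(0−2·-39/8)/(19/2)=39/38
back: M2=39/38
back: M1=-39/8−1/4·39/38=-195/38
M: M0=0, M1=-195/38, M2=39/38, M3=0
seg 0: a=-4, c=M0/2=0, d=(M1−M0)/(6·2)=-65/152, b=Δ0−h0·(2M0+M1)/6=118/19
seg 1: a=5, c=M1/2=-195/76, d=(M2−M1)/(6·2)=39/76, b=Δ1−h1·(2M1+M2)/6=41/38
seg 2: a=1, c=M2/2=39/76, d=(M3−M2)/(6·3)=-13/228, b=Δ2−h2·(2M2+M3)/6=-115/38
t_q=7/2 → seg 1, τ=3/2; S=5+41/38·τ+-195/76·τ²+39/76·τ³=1567/608

  seg 0: a=-4 b=118/19 c=0 d=-65/152
  seg 1: a=5 b=41/38 c=-195/76 d=39/76
  seg 2: a=1 b=-115/38 c=39/76 d=-13/228
S(7/2) = 1567/608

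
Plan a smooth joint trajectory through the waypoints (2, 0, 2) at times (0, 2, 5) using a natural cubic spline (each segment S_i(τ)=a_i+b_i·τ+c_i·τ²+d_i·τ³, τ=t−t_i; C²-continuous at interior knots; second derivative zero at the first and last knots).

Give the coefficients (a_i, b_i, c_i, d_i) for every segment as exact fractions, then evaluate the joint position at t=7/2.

Δ: Δ0=-1, Δ1=2/3
row 1: diag=10, rhs=10; c'=3/10, d'=1
back: M1=1
M: M0=0, M1=1, M2=0
seg 0: a=2, c=M0/2=0, d=(M1−M0)/(6·2)=1/12, b=Δ0−h0·(2M0+M1)/6=-4/3
seg 1: a=0, c=M1/2=1/2, d=(M2−M1)/(6·3)=-1/18, b=Δ1−h1·(2M1+M2)/6=-1/3
t_q=7/2 → seg 1, τ=3/2; S=0+-1/3·τ+1/2·τ²+-1/18·τ³=7/16

  seg 0: a=2 b=-4/3 c=0 d=1/12
  seg 1: a=0 b=-1/3 c=1/2 d=-1/18
S(7/2) = 7/16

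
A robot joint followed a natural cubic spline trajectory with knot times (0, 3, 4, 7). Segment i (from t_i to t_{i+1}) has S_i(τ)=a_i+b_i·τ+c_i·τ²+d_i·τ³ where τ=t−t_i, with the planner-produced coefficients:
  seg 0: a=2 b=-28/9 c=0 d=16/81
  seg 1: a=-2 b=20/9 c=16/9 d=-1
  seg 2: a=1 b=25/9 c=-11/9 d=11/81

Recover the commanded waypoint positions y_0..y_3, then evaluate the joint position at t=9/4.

y_0 = S_0(0) = a_0 = 2
y_1 = S_1(0) = a_1 = -2
y_2 = S_2(0) = a_2 = 1
y_3 = S_2(3) = 2
t_q=9/4 is in segment 0 (τ=9/4); S_0(τ)=-11/4

y_0=2 y_1=-2 y_2=1 y_3=2
S(9/4) = -11/4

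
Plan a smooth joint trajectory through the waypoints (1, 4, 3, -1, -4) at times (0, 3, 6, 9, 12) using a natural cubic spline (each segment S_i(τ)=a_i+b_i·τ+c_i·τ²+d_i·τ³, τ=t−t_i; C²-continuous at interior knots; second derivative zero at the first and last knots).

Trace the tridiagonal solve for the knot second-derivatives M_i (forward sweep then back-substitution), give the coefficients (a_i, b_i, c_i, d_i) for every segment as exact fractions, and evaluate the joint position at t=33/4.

  seg 0: a=1 b=215/168 c=0 d=-47/1512
  seg 1: a=4 b=37/84 c=-47/168 d=11/1512
  seg 2: a=3 b=-25/24 c=-3/14 d=59/1512
  seg 3: a=-1 b=-107/84 c=23/168 d=-23/1512
S(33/4) = 57/3584

Δ: Δ0=1, Δ1=-1/3, Δ2=-4/3, Δ3=-1
row 1: diag=12, rhs=-8; c'=1/4, d'=-2/3
row 2: denom=12−3·1/4=45/4; d'=(-6−3·-2/3)/(45/4)=-16/45
row 3: denom=12−3·4/15=56/5; d'=(2−3·-16/45)/(56/5)=23/84
back: M3=23/84
back: M2=-16/45−4/15·23/84=-3/7
back: M1=-2/3−1/4·-3/7=-47/84
M: M0=0, M1=-47/84, M2=-3/7, M3=23/84, M4=0
seg 0: a=1, c=M0/2=0, d=(M1−M0)/(6·3)=-47/1512, b=Δ0−h0·(2M0+M1)/6=215/168
seg 1: a=4, c=M1/2=-47/168, d=(M2−M1)/(6·3)=11/1512, b=Δ1−h1·(2M1+M2)/6=37/84
seg 2: a=3, c=M2/2=-3/14, d=(M3−M2)/(6·3)=59/1512, b=Δ2−h2·(2M2+M3)/6=-25/24
seg 3: a=-1, c=M3/2=23/168, d=(M4−M3)/(6·3)=-23/1512, b=Δ3−h3·(2M3+M4)/6=-107/84
t_q=33/4 → seg 2, τ=9/4; S=3+-25/24·τ+-3/14·τ²+59/1512·τ³=57/3584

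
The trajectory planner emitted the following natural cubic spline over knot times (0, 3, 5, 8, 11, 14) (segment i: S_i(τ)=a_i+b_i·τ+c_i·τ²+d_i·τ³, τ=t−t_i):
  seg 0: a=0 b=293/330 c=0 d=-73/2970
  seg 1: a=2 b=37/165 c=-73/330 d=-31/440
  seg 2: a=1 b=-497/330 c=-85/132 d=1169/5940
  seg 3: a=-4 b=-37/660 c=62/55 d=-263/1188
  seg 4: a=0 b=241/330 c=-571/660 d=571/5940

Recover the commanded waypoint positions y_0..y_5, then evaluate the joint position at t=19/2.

y_0=0 y_1=2 y_2=1 y_3=-4 y_4=0 y_5=-3
S(19/2) = -4039/1760

y_0 = S_0(0) = a_0 = 0
y_1 = S_1(0) = a_1 = 2
y_2 = S_2(0) = a_2 = 1
y_3 = S_3(0) = a_3 = -4
y_4 = S_4(0) = a_4 = 0
y_5 = S_4(3) = -3
t_q=19/2 is in segment 3 (τ=3/2); S_3(τ)=-4039/1760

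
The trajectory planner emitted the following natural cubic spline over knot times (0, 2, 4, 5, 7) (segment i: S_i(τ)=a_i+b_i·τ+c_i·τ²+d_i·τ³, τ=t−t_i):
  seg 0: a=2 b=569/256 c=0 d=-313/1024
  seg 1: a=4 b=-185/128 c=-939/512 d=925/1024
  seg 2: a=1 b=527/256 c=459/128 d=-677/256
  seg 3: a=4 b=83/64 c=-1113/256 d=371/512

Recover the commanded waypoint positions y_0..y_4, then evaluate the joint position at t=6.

y_0=2 y_1=4 y_2=1 y_3=4 y_4=-5
S(6) = 857/512

y_0 = S_0(0) = a_0 = 2
y_1 = S_1(0) = a_1 = 4
y_2 = S_2(0) = a_2 = 1
y_3 = S_3(0) = a_3 = 4
y_4 = S_3(2) = -5
t_q=6 is in segment 3 (τ=1); S_3(τ)=857/512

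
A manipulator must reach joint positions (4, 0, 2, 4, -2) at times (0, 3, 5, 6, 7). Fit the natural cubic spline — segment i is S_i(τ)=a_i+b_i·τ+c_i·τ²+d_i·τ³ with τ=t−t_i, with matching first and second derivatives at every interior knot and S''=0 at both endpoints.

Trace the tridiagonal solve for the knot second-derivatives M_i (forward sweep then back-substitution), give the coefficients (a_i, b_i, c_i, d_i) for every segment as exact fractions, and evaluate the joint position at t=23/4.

Δ: Δ0=-4/3, Δ1=1, Δ2=2, Δ3=-6
row 1: diag=10, rhs=14; c'=1/5, d'=7/5
row 2: denom=6−2·1/5=28/5; d'=(6−2·7/5)/(28/5)=4/7
row 3: denom=4−1·5/28=107/28; d'=(-48−1·4/7)/(107/28)=-1360/107
back: M3=-1360/107
back: M2=4/7−5/28·-1360/107=304/107
back: M1=7/5−1/5·304/107=89/107
M: M0=0, M1=89/107, M2=304/107, M3=-1360/107, M4=0
seg 0: a=4, c=M0/2=0, d=(M1−M0)/(6·3)=89/1926, b=Δ0−h0·(2M0+M1)/6=-1123/642
seg 1: a=0, c=M1/2=89/214, d=(M2−M1)/(6·2)=215/1284, b=Δ1−h1·(2M1+M2)/6=-161/321
seg 2: a=2, c=M2/2=152/107, d=(M3−M2)/(6·1)=-832/321, b=Δ2−h2·(2M2+M3)/6=1018/321
seg 3: a=4, c=M3/2=-680/107, d=(M4−M3)/(6·1)=680/321, b=Δ3−h3·(2M3+M4)/6=-566/321
t_q=23/4 → seg 2, τ=3/4; S=2+1018/321·τ+152/107·τ²+-832/321·τ³=437/107

  seg 0: a=4 b=-1123/642 c=0 d=89/1926
  seg 1: a=0 b=-161/321 c=89/214 d=215/1284
  seg 2: a=2 b=1018/321 c=152/107 d=-832/321
  seg 3: a=4 b=-566/321 c=-680/107 d=680/321
S(23/4) = 437/107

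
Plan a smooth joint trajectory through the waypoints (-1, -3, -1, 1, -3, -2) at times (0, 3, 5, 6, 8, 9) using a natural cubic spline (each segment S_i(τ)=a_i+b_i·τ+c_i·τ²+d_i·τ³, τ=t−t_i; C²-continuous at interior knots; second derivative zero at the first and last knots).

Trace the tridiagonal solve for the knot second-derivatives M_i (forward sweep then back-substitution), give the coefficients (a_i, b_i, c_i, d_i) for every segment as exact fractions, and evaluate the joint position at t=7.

Δ: Δ0=-2/3, Δ1=1, Δ2=2, Δ3=-2, Δ4=1
row 1: diag=10, rhs=10; c'=1/5, d'=1
row 2: denom=6−2·1/5=28/5; d'=(6−2·1)/(28/5)=5/7
row 3: denom=6−1·5/28=163/28; d'=(-24−1·5/7)/(163/28)=-692/163
row 4: denom=6−2·56/163=866/163; d'=(18−2·-692/163)/(866/163)=2159/433
back: M4=2159/433
back: M3=-692/163−56/163·2159/433=-2580/433
back: M2=5/7−5/28·-2580/433=770/433
back: M1=1−1/5·770/433=279/433
M: M0=0, M1=279/433, M2=770/433, M3=-2580/433, M4=2159/433, M5=0
seg 0: a=-1, c=M0/2=0, d=(M1−M0)/(6·3)=31/866, b=Δ0−h0·(2M0+M1)/6=-2569/2598
seg 1: a=-3, c=M1/2=279/866, d=(M2−M1)/(6·2)=491/5196, b=Δ1−h1·(2M1+M2)/6=-29/1299
seg 2: a=-1, c=M2/2=385/433, d=(M3−M2)/(6·1)=-1675/1299, b=Δ2−h2·(2M2+M3)/6=3118/1299
seg 3: a=1, c=M3/2=-1290/433, d=(M4−M3)/(6·2)=4739/5196, b=Δ3−h3·(2M3+M4)/6=403/1299
seg 4: a=-3, c=M4/2=2159/866, d=(M5−M4)/(6·1)=-2159/2598, b=Δ4−h4·(2M4+M5)/6=-860/1299
t_q=7 → seg 3, τ=1; S=1+403/1299·τ+-1290/433·τ²+4739/5196·τ³=-1311/1732

  seg 0: a=-1 b=-2569/2598 c=0 d=31/866
  seg 1: a=-3 b=-29/1299 c=279/866 d=491/5196
  seg 2: a=-1 b=3118/1299 c=385/433 d=-1675/1299
  seg 3: a=1 b=403/1299 c=-1290/433 d=4739/5196
  seg 4: a=-3 b=-860/1299 c=2159/866 d=-2159/2598
S(7) = -1311/1732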